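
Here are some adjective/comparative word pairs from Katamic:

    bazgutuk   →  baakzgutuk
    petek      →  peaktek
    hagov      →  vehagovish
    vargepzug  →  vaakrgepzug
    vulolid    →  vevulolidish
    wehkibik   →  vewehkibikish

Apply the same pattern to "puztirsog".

vepuztirsogish

wehkibik and petek both end in -k yet inflect differently (vewehkibikish, peaktek), so the final letter is not what conditions the rule; the last vowel is.
"puztirsog" has last vowel 'o'. The one such stem in the data (hagov → vehagovish) adds ve- … -ish around the stem, so the same rule applies.
The other pattern: stems whose last vowel is 'e' or 'u' insert -ak- after the first vowel.
So puztirsog → vepuztirsogish.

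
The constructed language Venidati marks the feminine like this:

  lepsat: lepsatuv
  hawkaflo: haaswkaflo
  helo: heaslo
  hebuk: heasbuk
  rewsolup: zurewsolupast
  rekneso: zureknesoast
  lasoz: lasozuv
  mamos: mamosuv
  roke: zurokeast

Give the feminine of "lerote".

hawkaflo and rekneso both end in -o yet inflect differently (haaswkaflo, zureknesoast), so the final letter is not what conditions the rule; the first letter is.
"lerote" begins with l-. The stems beginning with l- (lepsat → lepsatuv, lasoz → lasozuv) add -uv.
So lerote → leroteuv.

leroteuv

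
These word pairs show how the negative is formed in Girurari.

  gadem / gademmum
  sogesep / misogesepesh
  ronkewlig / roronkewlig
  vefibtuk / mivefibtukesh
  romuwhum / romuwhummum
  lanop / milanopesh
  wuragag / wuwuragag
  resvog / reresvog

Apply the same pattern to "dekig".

dedekig

romuwhum and vefibtuk both have last vowel 'u' yet inflect differently (romuwhummum, mivefibtukesh), so the last vowel is not what conditions the rule; the final letter is.
"dekig" ends in -g. The stems ending in -g (resvog → reresvog, ronkewlig → roronkewlig, wuragag → wuwuragag) repeat the first consonant+vowel as a prefix.
The other patterns: stems ending in -m double the final consonant and add -um; stems ending in -k or -p add mi- … -esh around the stem.
So dekig → dedekig.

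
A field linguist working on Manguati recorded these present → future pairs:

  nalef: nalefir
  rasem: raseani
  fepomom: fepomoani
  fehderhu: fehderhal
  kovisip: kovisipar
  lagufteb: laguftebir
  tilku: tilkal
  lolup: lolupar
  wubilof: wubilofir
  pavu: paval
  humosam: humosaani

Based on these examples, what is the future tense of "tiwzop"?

tiwzopar

pavu and lolup both have last vowel 'u' yet inflect differently (paval, lolupar), so the last vowel is not what conditions the rule; the final letter is.
"tiwzop" ends in -p. The stems ending in -p (lolup → lolupar, kovisip → kovisipar) add -ar.
So tiwzop → tiwzopar.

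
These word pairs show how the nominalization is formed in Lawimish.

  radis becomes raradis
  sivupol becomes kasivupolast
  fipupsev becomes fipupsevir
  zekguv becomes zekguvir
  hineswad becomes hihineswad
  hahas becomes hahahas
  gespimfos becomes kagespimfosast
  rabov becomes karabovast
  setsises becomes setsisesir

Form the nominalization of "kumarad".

"kumarad" has last vowel 'a'. The stems whose last vowel is 'a' (hineswad → hihineswad, hahas → hahahas) repeat the first consonant+vowel as a prefix.
The other patterns: stems whose last vowel is 'e' or 'u' add -ir; stems whose last vowel is 'o' add ka- … -ast around the stem.
So kumarad → kukumarad.

kukumarad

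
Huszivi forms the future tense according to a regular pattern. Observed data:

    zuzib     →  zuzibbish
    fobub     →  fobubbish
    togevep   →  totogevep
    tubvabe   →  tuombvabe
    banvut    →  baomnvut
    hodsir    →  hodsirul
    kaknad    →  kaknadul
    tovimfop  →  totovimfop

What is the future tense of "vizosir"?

vizosirul

fobub and banvut both have last vowel 'u' yet inflect differently (fobubbish, baomnvut), so the last vowel is not what conditions the rule; the final letter is.
"vizosir" ends in -r. The one such stem in the data (hodsir → hodsirul) adds -ul, so the same rule applies.
The other patterns: stems ending in -b double the final consonant and add -ish; stems ending in -e or -t insert -om- after the first vowel; stems ending in -p repeat the first consonant+vowel as a prefix.
So vizosir → vizosirul.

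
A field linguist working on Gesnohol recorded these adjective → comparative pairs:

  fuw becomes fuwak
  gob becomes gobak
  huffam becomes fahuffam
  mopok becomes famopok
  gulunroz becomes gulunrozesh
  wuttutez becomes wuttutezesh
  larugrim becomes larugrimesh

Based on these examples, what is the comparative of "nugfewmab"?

nugfewmabesh

huffam and larugrim both end in -m yet inflect differently (fahuffam, larugrimesh), so the final letter is not what conditions the rule; the number of vowels is.
"nugfewmab" has 3 vowels. The stems with 3 vowels (gulunroz → gulunrozesh, wuttutez → wuttutezesh, larugrim → larugrimesh) add -esh.
So nugfewmab → nugfewmabesh.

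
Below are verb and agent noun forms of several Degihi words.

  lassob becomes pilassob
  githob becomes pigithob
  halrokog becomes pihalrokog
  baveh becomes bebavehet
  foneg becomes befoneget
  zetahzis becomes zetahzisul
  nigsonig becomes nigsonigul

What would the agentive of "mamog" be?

halrokog and foneg both end in -g yet inflect differently (pihalrokog, befoneget), so the final letter is not what conditions the rule; the last vowel is.
"mamog" has last vowel 'o'. The stems whose last vowel is 'o' (lassob → pilassob, githob → pigithob, halrokog → pihalrokog) add the prefix pi-.
The other patterns: stems whose last vowel is 'e' add be- … -et around the stem; stems whose last vowel is 'i' add -ul.
So mamog → pimamog.

pimamog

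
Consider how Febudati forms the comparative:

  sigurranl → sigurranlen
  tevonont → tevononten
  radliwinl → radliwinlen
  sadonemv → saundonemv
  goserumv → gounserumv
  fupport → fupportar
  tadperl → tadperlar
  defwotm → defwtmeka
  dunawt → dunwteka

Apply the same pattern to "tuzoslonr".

tuzoslonren

tevonont and fupport both end in -t yet inflect differently (tevononten, fupportar), so the final letter is not what conditions the rule; the second-to-last letter is.
"tuzoslonr" has second-to-last letter 'n'. The stems whose second-to-last letter is 'n' (sigurranl → sigurranlen, tevonont → tevononten, radliwinl → radliwinlen) add -en.
The other patterns: stems whose second-to-last letter is 'm' insert -un- after the first vowel; stems whose second-to-last letter is 'r' add -ar; stems whose second-to-last letter is 't' or 'w' delete the last vowel and add -eka.
So tuzoslonr → tuzoslonren.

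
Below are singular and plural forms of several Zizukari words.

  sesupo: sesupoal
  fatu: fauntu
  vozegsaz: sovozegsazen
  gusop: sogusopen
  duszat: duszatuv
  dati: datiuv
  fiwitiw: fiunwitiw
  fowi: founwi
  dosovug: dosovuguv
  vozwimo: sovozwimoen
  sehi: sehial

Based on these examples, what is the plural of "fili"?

fiunli

fowi and sehi both end in -i yet inflect differently (founwi, sehial), so the final letter is not what conditions the rule; the first letter is.
"fili" begins with f-. The stems beginning with f- (fiwitiw → fiunwitiw, fowi → founwi, fatu → fauntu) insert -un- after the first vowel.
The other patterns: stems beginning with s- add -al; stems beginning with d- add -uv; stems beginning with g- or v- add so- … -en around the stem.
So fili → fiunli.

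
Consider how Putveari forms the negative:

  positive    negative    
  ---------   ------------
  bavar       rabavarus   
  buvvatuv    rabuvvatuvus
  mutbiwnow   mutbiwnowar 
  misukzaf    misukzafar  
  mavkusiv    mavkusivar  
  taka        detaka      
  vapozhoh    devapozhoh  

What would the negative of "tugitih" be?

"tugitih" begins with t-. The one such stem in the data (taka → detaka) adds the prefix de-, so the same rule applies.
The other patterns: stems beginning with b- add ra- … -us around the stem; stems beginning with m- add -ar.
So tugitih → detugitih.

detugitih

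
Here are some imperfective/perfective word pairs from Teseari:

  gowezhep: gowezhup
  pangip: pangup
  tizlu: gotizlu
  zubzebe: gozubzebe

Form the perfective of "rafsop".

rafsup

gowezhep and zubzebe both have last vowel 'e' yet inflect differently (gowezhup, gozubzebe), so the last vowel is not what conditions the rule; whether the stem ends in a vowel or a consonant is.
"rafsop" ends in a consonant. The stems ending in a consonant (gowezhep → gowezhup, pangip → pangup) change the last vowel to 'u'.
The other pattern: stems ending in a vowel add the prefix go-.
So rafsop → rafsup.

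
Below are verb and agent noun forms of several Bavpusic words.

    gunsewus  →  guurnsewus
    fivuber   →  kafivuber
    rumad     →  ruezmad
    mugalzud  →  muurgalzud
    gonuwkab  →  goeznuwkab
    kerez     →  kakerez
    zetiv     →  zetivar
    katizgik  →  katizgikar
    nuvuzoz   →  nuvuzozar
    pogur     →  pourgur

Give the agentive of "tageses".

rumad and mugalzud both end in -d yet inflect differently (ruezmad, muurgalzud), so the final letter is not what conditions the rule; the last vowel is.
"tageses" has last vowel 'e'. The stems whose last vowel is 'e' (fivuber → kafivuber, kerez → kakerez) add the prefix ka-.
The other patterns: stems whose last vowel is 'a' insert -ez- after the first vowel; stems whose last vowel is 'u' insert -ur- after the first vowel; stems whose last vowel is 'i' or 'o' add -ar.
So tageses → katageses.

katageses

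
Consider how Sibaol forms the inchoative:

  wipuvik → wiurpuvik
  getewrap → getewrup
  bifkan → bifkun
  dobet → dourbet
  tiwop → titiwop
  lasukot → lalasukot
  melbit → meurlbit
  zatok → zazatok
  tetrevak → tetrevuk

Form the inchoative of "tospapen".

tourspapen

"tospapen" has last vowel 'e'. The one such stem in the data (dobet → dourbet) inserts -ur- after the first vowel (as do melbit, wipuvik), so the same rule applies.
So tospapen → tourspapen.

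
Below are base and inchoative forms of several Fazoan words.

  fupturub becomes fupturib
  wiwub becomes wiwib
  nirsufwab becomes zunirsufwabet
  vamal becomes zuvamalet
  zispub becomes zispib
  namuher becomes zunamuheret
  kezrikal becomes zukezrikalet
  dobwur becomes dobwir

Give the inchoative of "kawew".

zukawewet

dobwur and namuher both end in -r yet inflect differently (dobwir, zunamuheret), so the final letter is not what conditions the rule; the last vowel is.
"kawew" has last vowel 'e'. The one such stem in the data (namuher → zunamuheret) adds zu- … -et around the stem, so the same rule applies.
The other pattern: stems whose last vowel is 'u' change the last vowel to 'i'.
So kawew → zukawewet.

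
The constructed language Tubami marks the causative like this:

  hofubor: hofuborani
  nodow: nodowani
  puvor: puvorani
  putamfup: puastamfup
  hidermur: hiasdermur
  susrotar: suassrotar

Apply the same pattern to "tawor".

taworani

hofubor and hidermur both end in -r yet inflect differently (hofuborani, hiasdermur), so the final letter is not what conditions the rule; the last vowel is.
"tawor" has last vowel 'o'. The stems whose last vowel is 'o' (hofubor → hofuborani, nodow → nodowani, puvor → puvorani) add -ani.
So tawor → taworani.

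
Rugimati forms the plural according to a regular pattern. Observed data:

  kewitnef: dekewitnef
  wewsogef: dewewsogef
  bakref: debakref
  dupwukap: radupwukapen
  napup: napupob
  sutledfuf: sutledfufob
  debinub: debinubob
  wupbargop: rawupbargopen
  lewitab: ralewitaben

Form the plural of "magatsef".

sutledfuf and bakref both end in -f yet inflect differently (sutledfufob, debakref), so the final letter is not what conditions the rule; the last vowel is.
"magatsef" has last vowel 'e'. The stems whose last vowel is 'e' (bakref → debakref, wewsogef → dewewsogef, kewitnef → dekewitnef) add the prefix de-.
So magatsef → demagatsef.

demagatsef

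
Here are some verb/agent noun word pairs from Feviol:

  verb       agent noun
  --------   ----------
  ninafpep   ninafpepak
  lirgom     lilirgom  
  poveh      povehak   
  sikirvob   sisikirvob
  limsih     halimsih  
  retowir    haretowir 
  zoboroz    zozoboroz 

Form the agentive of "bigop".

bibigop

"bigop" has last vowel 'o'. The stems whose last vowel is 'o' (sikirvob → sisikirvob, zoboroz → zozoboroz, lirgom → lilirgom) repeat the first consonant+vowel as a prefix.
So bigop → bibigop.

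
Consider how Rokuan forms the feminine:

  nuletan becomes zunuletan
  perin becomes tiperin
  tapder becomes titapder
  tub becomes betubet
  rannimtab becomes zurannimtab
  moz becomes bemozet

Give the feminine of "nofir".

tub and rannimtab both end in -b yet inflect differently (betubet, zurannimtab), so the final letter is not what conditions the rule; the number of vowels is.
"nofir" has 2 vowels. The stems with 2 vowels (perin → tiperin, tapder → titapder) add the prefix ti-.
The other patterns: stems with 1 vowel add be- … -et around the stem; stems with 3 vowels add the prefix zu-.
So nofir → tinofir.

tinofir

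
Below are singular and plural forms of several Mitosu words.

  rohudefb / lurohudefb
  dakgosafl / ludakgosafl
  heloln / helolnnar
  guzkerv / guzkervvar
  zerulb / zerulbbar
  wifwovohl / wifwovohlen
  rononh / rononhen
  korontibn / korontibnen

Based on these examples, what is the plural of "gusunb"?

gusunben

rohudefb and zerulb both end in -b yet inflect differently (lurohudefb, zerulbbar), so the final letter is not what conditions the rule; the second-to-last letter is.
"gusunb" has second-to-last letter 'n'. The one such stem in the data (rononh → rononhen) adds -en, so the same rule applies.
So gusunb → gusunben.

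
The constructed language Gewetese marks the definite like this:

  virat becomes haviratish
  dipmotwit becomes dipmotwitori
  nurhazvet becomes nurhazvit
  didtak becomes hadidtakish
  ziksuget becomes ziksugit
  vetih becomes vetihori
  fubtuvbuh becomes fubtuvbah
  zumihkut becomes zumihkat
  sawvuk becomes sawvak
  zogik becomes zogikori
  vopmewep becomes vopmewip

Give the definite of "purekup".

zumihkut and dipmotwit both end in -t yet inflect differently (zumihkat, dipmotwitori), so the final letter is not what conditions the rule; the last vowel is.
"purekup" has last vowel 'u'. The stems whose last vowel is 'u' (zumihkut → zumihkat, fubtuvbuh → fubtuvbah, sawvuk → sawvak) change the last vowel to 'a'.
The other patterns: stems whose last vowel is 'i' add -ori; stems whose last vowel is 'e' change the last vowel to 'i'; stems whose last vowel is 'a' add ha- … -ish around the stem.
So purekup → purekap.

purekap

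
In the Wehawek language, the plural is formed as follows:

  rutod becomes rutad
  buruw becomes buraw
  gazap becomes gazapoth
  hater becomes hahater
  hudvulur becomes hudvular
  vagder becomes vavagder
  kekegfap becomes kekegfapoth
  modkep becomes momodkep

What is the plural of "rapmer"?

modkep and gazap both end in -p yet inflect differently (momodkep, gazapoth), so the final letter is not what conditions the rule; the last vowel is.
"rapmer" has last vowel 'e'. The stems whose last vowel is 'e' (modkep → momodkep, vagder → vavagder, hater → hahater) repeat the first consonant+vowel as a prefix.
So rapmer → rarapmer.

rarapmer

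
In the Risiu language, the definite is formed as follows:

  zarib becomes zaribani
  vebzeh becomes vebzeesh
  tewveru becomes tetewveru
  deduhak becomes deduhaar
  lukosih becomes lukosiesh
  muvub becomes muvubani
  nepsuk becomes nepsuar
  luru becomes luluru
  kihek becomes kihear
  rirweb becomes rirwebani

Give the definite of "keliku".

kihek and vebzeh both have last vowel 'e' yet inflect differently (kihear, vebzeesh), so the last vowel is not what conditions the rule; the final letter is.
"keliku" ends in -u. The stems ending in -u (luru → luluru, tewveru → tetewveru) repeat the first consonant+vowel as a prefix.
The other patterns: stems ending in -k drop the final letter and add -ar; stems ending in -h drop the final letter and add -esh; stems ending in -b add -ani.
So keliku → kekeliku.

kekeliku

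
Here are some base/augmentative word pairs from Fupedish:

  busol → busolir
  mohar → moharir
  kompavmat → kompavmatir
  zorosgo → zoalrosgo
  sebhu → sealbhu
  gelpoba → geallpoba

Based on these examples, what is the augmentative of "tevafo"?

busol and zorosgo both have last vowel 'o' yet inflect differently (busolir, zoalrosgo), so the last vowel is not what conditions the rule; whether the stem ends in a vowel or a consonant is.
"tevafo" ends in a vowel. The stems ending in a vowel (zorosgo → zoalrosgo, sebhu → sealbhu, gelpoba → geallpoba) insert -al- after the first vowel.
So tevafo → tealvafo.

tealvafo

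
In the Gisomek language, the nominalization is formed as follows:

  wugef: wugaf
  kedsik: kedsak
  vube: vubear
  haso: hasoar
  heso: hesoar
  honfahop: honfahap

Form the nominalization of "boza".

bozaar

"boza" ends in a vowel. The stems ending in a vowel (heso → hesoar, vube → vubear, haso → hasoar) add -ar.
So boza → bozaar.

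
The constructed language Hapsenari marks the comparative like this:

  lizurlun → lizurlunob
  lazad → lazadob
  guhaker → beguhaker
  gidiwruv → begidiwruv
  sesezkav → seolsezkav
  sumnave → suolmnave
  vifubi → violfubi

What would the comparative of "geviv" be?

begeviv

"geviv" begins with g-. The stems beginning with g- (guhaker → beguhaker, gidiwruv → begidiwruv) add the prefix be-.
So geviv → begeviv.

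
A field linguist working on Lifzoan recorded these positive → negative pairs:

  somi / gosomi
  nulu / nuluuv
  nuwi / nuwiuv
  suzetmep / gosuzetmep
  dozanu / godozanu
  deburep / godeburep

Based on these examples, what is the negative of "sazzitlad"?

nulu and dozanu both end in -u yet inflect differently (nuluuv, godozanu), so the final letter is not what conditions the rule; the first letter is.
"sazzitlad" begins with s-. The stems beginning with s- (somi → gosomi, suzetmep → gosuzetmep) add the prefix go-.
So sazzitlad → gosazzitlad.

gosazzitlad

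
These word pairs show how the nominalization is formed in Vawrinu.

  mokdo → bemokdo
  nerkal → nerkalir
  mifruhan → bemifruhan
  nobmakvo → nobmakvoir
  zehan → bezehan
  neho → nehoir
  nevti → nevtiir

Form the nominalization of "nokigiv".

nokigivir

neho and mokdo both end in -o yet inflect differently (nehoir, bemokdo), so the final letter is not what conditions the rule; the first letter is.
"nokigiv" begins with n-. The stems beginning with n- (nerkal → nerkalir, nevti → nevtiir, neho → nehoir) add -ir.
So nokigiv → nokigivir.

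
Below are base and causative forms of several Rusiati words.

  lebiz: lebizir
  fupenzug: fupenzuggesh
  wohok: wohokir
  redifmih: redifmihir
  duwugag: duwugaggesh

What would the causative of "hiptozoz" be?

duwugag and redifmih both have 3 vowels yet inflect differently (duwugaggesh, redifmihir), so the number of vowels is not what conditions the rule; the final letter is.
"hiptozoz" ends in -z. The one such stem in the data (lebiz → lebizir) adds -ir, so the same rule applies.
The other pattern: stems ending in -g double the final consonant and add -esh.
So hiptozoz → hiptozozir.

hiptozozir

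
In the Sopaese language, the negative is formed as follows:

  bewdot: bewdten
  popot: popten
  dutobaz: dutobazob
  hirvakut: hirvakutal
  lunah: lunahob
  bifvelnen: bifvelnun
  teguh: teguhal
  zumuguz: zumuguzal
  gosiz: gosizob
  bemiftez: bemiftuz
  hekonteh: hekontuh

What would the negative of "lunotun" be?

hirvakut and bewdot both end in -t yet inflect differently (hirvakutal, bewdten), so the final letter is not what conditions the rule; the last vowel is.
"lunotun" has last vowel 'u'. The stems whose last vowel is 'u' (teguh → teguhal, hirvakut → hirvakutal, zumuguz → zumuguzal) add -al.
So lunotun → lunotunal.

lunotunal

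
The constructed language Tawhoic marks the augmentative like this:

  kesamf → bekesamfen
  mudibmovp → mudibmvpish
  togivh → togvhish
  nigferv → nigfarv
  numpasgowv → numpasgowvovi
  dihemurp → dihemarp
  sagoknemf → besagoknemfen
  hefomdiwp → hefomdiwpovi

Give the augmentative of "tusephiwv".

hefomdiwp and mudibmovp both end in -p yet inflect differently (hefomdiwpovi, mudibmvpish), so the final letter is not what conditions the rule; the second-to-last letter is.
"tusephiwv" has second-to-last letter 'w'. The stems whose second-to-last letter is 'w' (numpasgowv → numpasgowvovi, hefomdiwp → hefomdiwpovi) add -ovi.
The other patterns: stems whose second-to-last letter is 'v' delete the last vowel and add -ish; stems whose second-to-last letter is 'm' add be- … -en around the stem; stems whose second-to-last letter is 'r' change the last vowel to 'a'.
So tusephiwv → tusephiwvovi.

tusephiwvovi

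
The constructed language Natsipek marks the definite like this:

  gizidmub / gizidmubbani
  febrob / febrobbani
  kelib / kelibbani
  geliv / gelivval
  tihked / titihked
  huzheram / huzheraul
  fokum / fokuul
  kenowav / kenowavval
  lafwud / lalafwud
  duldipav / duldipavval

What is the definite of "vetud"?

vevetud

fokum and lafwud both have last vowel 'u' yet inflect differently (fokuul, lalafwud), so the last vowel is not what conditions the rule; the final letter is.
"vetud" ends in -d. The stems ending in -d (tihked → titihked, lafwud → lalafwud) repeat the first consonant+vowel as a prefix.
The other patterns: stems ending in -m drop the final letter and add -ul; stems ending in -b double the final consonant and add -ani; stems ending in -v double the final consonant and add -al.
So vetud → vevetud.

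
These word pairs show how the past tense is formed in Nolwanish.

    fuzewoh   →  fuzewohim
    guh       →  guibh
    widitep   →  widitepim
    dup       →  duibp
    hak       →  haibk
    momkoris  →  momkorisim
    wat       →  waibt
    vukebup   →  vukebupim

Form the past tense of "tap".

guh and fuzewoh both end in -h yet inflect differently (guibh, fuzewohim), so the final letter is not what conditions the rule; the number of vowels is.
"tap" has 1 vowel. The stems with 1 vowel (guh → guibh, wat → waibt, hak → haibk) insert -ib- after the first vowel.
The other pattern: stems with 3 vowels add -im.
So tap → taibp.

taibp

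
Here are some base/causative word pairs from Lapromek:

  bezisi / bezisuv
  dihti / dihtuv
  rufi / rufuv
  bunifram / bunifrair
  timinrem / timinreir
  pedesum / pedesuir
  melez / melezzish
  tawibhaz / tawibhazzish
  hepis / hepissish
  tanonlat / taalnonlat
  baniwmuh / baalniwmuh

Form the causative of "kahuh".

timinrem and melez both have last vowel 'e' yet inflect differently (timinreir, melezzish), so the last vowel is not what conditions the rule; the final letter is.
"kahuh" ends in -h. The one such stem in the data (baniwmuh → baalniwmuh) inserts -al- after the first vowel (as does tanonlat), so the same rule applies.
So kahuh → kaalhuh.

kaalhuh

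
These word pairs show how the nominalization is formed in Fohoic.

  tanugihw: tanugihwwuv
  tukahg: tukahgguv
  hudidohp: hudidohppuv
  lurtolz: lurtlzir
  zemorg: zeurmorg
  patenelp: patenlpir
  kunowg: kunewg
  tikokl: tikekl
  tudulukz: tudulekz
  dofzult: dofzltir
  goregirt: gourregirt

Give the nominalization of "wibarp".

wiurbarp

"wibarp" has second-to-last letter 'r'. The stems whose second-to-last letter is 'r' (zemorg → zeurmorg, goregirt → gourregirt) insert -ur- after the first vowel.
So wibarp → wiurbarp.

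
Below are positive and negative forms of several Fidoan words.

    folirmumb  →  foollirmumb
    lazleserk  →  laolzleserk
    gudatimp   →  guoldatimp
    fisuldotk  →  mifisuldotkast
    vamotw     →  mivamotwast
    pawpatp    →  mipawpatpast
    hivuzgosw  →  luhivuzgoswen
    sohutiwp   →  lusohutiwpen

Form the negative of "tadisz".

"tadisz" has second-to-last letter 's'. The one such stem in the data (hivuzgosw → luhivuzgoswen) adds lu- … -en around the stem, so the same rule applies.
The other patterns: stems whose second-to-last letter is 'm' or 'r' insert -ol- after the first vowel; stems whose second-to-last letter is 't' add mi- … -ast around the stem.
So tadisz → lutadiszen.

lutadiszen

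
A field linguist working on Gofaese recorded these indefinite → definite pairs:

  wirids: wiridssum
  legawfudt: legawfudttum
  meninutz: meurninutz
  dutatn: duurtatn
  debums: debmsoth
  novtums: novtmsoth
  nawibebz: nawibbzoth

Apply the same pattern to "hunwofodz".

hunwofodzzum

wirids and debums both end in -s yet inflect differently (wiridssum, debmsoth), so the final letter is not what conditions the rule; the second-to-last letter is.
"hunwofodz" has second-to-last letter 'd'. The stems whose second-to-last letter is 'd' (wirids → wiridssum, legawfudt → legawfudttum) double the final consonant and add -um.
The other patterns: stems whose second-to-last letter is 't' insert -ur- after the first vowel; stems whose second-to-last letter is 'b' or 'm' delete the last vowel and add -oth.
So hunwofodz → hunwofodzzum.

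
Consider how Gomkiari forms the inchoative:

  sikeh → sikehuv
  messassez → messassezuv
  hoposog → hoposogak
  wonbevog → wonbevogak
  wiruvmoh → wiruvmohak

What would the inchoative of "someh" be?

somehuv

sikeh and wiruvmoh both end in -h yet inflect differently (sikehuv, wiruvmohak), so the final letter is not what conditions the rule; the last vowel is.
"someh" has last vowel 'e'. The stems whose last vowel is 'e' (messassez → messassezuv, sikeh → sikehuv) add -uv.
The other pattern: stems whose last vowel is 'o' add -ak.
So someh → somehuv.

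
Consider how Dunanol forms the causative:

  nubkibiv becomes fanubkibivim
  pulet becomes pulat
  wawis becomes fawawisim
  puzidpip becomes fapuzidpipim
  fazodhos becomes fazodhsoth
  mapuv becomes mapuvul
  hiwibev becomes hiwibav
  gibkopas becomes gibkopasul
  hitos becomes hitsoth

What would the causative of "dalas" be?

hitos and gibkopas both end in -s yet inflect differently (hitsoth, gibkopasul), so the final letter is not what conditions the rule; the last vowel is.
"dalas" has last vowel 'a'. The one such stem in the data (gibkopas → gibkopasul) adds -ul, so the same rule applies.
So dalas → dalasul.

dalasul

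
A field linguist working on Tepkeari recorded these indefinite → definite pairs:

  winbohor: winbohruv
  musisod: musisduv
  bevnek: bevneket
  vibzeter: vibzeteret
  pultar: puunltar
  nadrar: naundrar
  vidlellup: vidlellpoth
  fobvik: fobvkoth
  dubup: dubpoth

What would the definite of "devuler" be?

devuleret

winbohor and vibzeter both end in -r yet inflect differently (winbohruv, vibzeteret), so the final letter is not what conditions the rule; the last vowel is.
"devuler" has last vowel 'e'. The stems whose last vowel is 'e' (bevnek → bevneket, vibzeter → vibzeteret) add -et.
The other patterns: stems whose last vowel is 'o' delete the last vowel and add -uv; stems whose last vowel is 'a' insert -un- after the first vowel; stems whose last vowel is 'i' or 'u' delete the last vowel and add -oth.
So devuler → devuleret.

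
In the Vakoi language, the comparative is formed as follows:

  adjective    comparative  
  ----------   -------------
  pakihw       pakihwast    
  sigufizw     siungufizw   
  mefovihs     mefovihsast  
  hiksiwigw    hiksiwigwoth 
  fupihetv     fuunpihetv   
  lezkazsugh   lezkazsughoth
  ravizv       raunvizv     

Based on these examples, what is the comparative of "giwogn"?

"giwogn" has second-to-last letter 'g'. The stems whose second-to-last letter is 'g' (hiksiwigw → hiksiwigwoth, lezkazsugh → lezkazsughoth) add -oth.
So giwogn → giwognoth.

giwognoth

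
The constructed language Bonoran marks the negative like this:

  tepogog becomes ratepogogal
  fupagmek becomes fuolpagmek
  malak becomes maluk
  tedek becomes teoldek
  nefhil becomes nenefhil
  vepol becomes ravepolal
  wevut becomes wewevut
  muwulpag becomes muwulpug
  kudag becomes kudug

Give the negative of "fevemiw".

fefevemiw

malak and fupagmek both end in -k yet inflect differently (maluk, fuolpagmek), so the final letter is not what conditions the rule; the last vowel is.
"fevemiw" has last vowel 'i'. The one such stem in the data (nefhil → nenefhil) repeats the first consonant+vowel as a prefix (as does wevut), so the same rule applies.
The other patterns: stems whose last vowel is 'a' change the last vowel to 'u'; stems whose last vowel is 'e' insert -ol- after the first vowel; stems whose last vowel is 'o' add ra- … -al around the stem.
So fevemiw → fefevemiw.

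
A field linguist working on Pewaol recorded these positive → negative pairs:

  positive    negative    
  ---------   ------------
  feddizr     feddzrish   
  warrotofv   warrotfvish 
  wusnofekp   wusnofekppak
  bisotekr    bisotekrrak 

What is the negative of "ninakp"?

"ninakp" has second-to-last letter 'k'. The stems whose second-to-last letter is 'k' (bisotekr → bisotekrrak, wusnofekp → wusnofekppak) double the final consonant and add -ak.
So ninakp → ninakppak.

ninakppak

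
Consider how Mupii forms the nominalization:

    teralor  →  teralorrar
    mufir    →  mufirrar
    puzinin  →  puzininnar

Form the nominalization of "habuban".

habubannar

Every pair shown (teralor → teralorrar, mufir → mufirrar, puzinin → puzininnar) follows the same rule: double the final consonant and add -ar.
So habuban → habubannar.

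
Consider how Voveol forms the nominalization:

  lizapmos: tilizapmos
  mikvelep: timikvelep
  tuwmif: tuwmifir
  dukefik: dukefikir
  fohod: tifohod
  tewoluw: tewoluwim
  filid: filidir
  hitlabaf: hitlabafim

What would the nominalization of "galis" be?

hitlabaf and tuwmif both end in -f yet inflect differently (hitlabafim, tuwmifir), so the final letter is not what conditions the rule; the last vowel is.
"galis" has last vowel 'i'. The stems whose last vowel is 'i' (filid → filidir, dukefik → dukefikir, tuwmif → tuwmifir) add -ir.
The other patterns: stems whose last vowel is 'a' or 'u' add -im; stems whose last vowel is 'e' or 'o' add the prefix ti-.
So galis → galisir.

galisir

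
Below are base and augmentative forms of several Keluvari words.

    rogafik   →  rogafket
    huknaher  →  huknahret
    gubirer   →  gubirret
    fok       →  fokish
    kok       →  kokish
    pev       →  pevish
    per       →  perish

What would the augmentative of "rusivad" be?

rusivdet

rogafik and fok both end in -k yet inflect differently (rogafket, fokish), so the final letter is not what conditions the rule; the number of vowels is.
"rusivad" has 3 vowels. The stems with 3 vowels (rogafik → rogafket, huknaher → huknahret, gubirer → gubirret) delete the last vowel and add -et.
The other pattern: stems with 1 vowel add -ish.
So rusivad → rusivdet.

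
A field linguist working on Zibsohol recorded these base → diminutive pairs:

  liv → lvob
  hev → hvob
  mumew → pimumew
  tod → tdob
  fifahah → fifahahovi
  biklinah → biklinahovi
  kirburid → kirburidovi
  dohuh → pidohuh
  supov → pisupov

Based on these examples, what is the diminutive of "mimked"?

hev and supov both end in -v yet inflect differently (hvob, pisupov), so the final letter is not what conditions the rule; the number of vowels is.
"mimked" has 2 vowels. The stems with 2 vowels (dohuh → pidohuh, mumew → pimumew, supov → pisupov) add the prefix pi-.
So mimked → pimimked.

pimimked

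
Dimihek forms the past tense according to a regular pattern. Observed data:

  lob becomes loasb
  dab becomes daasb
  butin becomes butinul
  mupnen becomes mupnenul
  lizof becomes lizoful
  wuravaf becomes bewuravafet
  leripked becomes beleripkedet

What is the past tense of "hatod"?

hatodul

lizof and wuravaf both end in -f yet inflect differently (lizoful, bewuravafet), so the final letter is not what conditions the rule; the number of vowels is.
"hatod" has 2 vowels. The stems with 2 vowels (butin → butinul, mupnen → mupnenul, lizof → lizoful) add -ul.
So hatod → hatodul.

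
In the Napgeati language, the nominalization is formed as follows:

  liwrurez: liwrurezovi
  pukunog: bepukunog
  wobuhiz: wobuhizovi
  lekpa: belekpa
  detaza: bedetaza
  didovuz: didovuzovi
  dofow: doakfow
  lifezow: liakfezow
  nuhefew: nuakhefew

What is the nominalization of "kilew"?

kiaklew

liwrurez and nuhefew both have last vowel 'e' yet inflect differently (liwrurezovi, nuakhefew), so the last vowel is not what conditions the rule; the final letter is.
"kilew" ends in -w. The stems ending in -w (nuhefew → nuakhefew, lifezow → liakfezow, dofow → doakfow) insert -ak- after the first vowel.
So kilew → kiaklew.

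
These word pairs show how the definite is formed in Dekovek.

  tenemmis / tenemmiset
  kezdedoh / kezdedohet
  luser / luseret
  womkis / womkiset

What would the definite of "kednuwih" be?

Every pair shown (tenemmis → tenemmiset, kezdedoh → kezdedohet, luser → luseret, …) follows the same rule: add -et.
So kednuwih → kednuwihet.

kednuwihet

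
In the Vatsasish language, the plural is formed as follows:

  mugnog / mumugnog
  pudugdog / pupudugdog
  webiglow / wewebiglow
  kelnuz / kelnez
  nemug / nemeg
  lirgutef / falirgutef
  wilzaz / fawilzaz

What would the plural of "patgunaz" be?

fapatgunaz

mugnog and nemug both end in -g yet inflect differently (mumugnog, nemeg), so the final letter is not what conditions the rule; the last vowel is.
"patgunaz" has last vowel 'a'. The one such stem in the data (wilzaz → fawilzaz) adds the prefix fa-, so the same rule applies.
The other patterns: stems whose last vowel is 'o' repeat the first consonant+vowel as a prefix; stems whose last vowel is 'u' change the last vowel to 'e'.
So patgunaz → fapatgunaz.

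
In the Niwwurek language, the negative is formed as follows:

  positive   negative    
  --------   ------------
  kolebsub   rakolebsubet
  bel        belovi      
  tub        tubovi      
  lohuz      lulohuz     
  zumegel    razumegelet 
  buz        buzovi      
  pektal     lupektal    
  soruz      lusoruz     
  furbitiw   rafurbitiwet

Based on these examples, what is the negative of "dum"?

"dum" has 1 vowel. The stems with 1 vowel (bel → belovi, tub → tubovi, buz → buzovi) add -ovi.
So dum → dumovi.

dumovi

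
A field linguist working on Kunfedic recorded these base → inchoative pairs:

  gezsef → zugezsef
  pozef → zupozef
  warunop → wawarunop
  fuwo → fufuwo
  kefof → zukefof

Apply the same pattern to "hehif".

kefof and warunop both have last vowel 'o' yet inflect differently (zukefof, wawarunop), so the last vowel is not what conditions the rule; the final letter is.
"hehif" ends in -f. The stems ending in -f (kefof → zukefof, gezsef → zugezsef, pozef → zupozef) add the prefix zu-.
The other pattern: stems ending in -o or -p repeat the first consonant+vowel as a prefix.
So hehif → zuhehif.

zuhehif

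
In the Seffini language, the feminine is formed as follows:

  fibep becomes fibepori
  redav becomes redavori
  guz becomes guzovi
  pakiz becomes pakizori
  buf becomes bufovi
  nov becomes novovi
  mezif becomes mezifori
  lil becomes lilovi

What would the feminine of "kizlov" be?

"kizlov" has 2 vowels. The stems with 2 vowels (pakiz → pakizori, redav → redavori, fibep → fibepori) add -ori.
So kizlov → kizlovori.

kizlovori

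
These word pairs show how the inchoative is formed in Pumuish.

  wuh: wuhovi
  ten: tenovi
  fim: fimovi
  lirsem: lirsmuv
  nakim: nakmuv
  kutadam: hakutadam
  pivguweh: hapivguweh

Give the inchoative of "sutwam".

sutwmuv

"sutwam" has 2 vowels. The stems with 2 vowels (lirsem → lirsmuv, nakim → nakmuv) delete the last vowel and add -uv.
The other patterns: stems with 1 vowel add -ovi; stems with 3 vowels add the prefix ha-.
So sutwam → sutwmuv.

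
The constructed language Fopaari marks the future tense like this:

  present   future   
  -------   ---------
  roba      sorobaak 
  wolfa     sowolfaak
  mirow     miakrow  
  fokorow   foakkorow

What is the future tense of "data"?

sodataak

mirow and roba both have 2 vowels yet inflect differently (miakrow, sorobaak), so the number of vowels is not what conditions the rule; the final letter is.
"data" ends in -a. The stems ending in -a (roba → sorobaak, wolfa → sowolfaak) add so- … -ak around the stem.
The other pattern: stems ending in -w insert -ak- after the first vowel.
So data → sodataak.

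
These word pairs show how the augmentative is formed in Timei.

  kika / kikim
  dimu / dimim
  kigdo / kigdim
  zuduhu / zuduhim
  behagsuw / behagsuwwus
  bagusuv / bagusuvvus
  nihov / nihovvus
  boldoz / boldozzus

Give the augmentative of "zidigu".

"zidigu" ends in a vowel. The stems ending in a vowel (kika → kikim, dimu → dimim, kigdo → kigdim) drop the final letter and add -im.
The other pattern: stems ending in a consonant double the final consonant and add -us.
So zidigu → zidigim.

zidigim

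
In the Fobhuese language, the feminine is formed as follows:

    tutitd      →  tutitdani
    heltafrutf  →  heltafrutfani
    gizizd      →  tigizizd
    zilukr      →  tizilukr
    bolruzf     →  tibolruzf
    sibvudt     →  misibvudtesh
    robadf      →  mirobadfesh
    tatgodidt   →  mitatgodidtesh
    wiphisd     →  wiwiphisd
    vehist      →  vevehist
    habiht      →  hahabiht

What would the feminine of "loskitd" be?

tutitd and gizizd both end in -d yet inflect differently (tutitdani, tigizizd), so the final letter is not what conditions the rule; the second-to-last letter is.
"loskitd" has second-to-last letter 't'. The stems whose second-to-last letter is 't' (tutitd → tutitdani, heltafrutf → heltafrutfani) add -ani.
So loskitd → loskitdani.

loskitdani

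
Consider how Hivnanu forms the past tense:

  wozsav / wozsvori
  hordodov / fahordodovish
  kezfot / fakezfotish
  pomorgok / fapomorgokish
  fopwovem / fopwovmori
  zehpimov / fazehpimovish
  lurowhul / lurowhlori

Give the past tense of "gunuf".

gunfori

zehpimov and wozsav both end in -v yet inflect differently (fazehpimovish, wozsvori), so the final letter is not what conditions the rule; the last vowel is.
"gunuf" has last vowel 'u'. The one such stem in the data (lurowhul → lurowhlori) deletes the last vowel and adds -ori (as do wozsav, fopwovem), so the same rule applies.
So gunuf → gunfori.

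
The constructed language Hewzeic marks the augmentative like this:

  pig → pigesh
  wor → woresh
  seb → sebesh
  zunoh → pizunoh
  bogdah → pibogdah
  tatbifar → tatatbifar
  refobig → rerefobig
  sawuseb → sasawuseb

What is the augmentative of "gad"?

wor and tatbifar both end in -r yet inflect differently (woresh, tatatbifar), so the final letter is not what conditions the rule; the number of vowels is.
"gad" has 1 vowel. The stems with 1 vowel (pig → pigesh, wor → woresh, seb → sebesh) add -esh.
The other patterns: stems with 2 vowels add the prefix pi-; stems with 3 vowels repeat the first consonant+vowel as a prefix.
So gad → gadesh.

gadesh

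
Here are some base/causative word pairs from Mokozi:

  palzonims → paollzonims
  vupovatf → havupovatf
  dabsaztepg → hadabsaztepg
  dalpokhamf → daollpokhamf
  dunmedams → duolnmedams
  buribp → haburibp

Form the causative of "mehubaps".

dalpokhamf and vupovatf both end in -f yet inflect differently (daollpokhamf, havupovatf), so the final letter is not what conditions the rule; the second-to-last letter is.
"mehubaps" has second-to-last letter 'p'. The one such stem in the data (dabsaztepg → hadabsaztepg) adds the prefix ha-, so the same rule applies.
So mehubaps → hamehubaps.

hamehubaps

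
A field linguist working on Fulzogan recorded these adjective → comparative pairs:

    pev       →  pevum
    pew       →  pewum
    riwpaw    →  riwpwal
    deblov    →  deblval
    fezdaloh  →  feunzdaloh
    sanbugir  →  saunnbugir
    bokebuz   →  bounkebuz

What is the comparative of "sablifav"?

pew and riwpaw both end in -w yet inflect differently (pewum, riwpwal), so the final letter is not what conditions the rule; the number of vowels is.
"sablifav" has 3 vowels. The stems with 3 vowels (fezdaloh → feunzdaloh, sanbugir → saunnbugir, bokebuz → bounkebuz) insert -un- after the first vowel.
The other patterns: stems with 1 vowel add -um; stems with 2 vowels delete the last vowel and add -al.
So sablifav → saunblifav.

saunblifav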